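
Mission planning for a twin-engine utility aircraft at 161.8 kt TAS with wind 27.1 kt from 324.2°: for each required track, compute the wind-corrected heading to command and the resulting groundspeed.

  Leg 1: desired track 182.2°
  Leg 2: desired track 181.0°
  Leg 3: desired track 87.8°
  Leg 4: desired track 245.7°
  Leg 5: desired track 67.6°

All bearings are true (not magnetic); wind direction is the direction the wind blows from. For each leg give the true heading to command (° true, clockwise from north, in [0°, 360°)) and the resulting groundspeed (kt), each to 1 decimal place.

Leg 1: desired track 182.2°; wind correction +5.9° → command heading 188.1°, groundspeed 182.3 kt
Leg 2: desired track 181.0°; wind correction +5.8° → command heading 186.8°, groundspeed 182.7 kt
Leg 3: desired track 87.8°; wind correction -8.0° → command heading 79.8°, groundspeed 175.2 kt
Leg 4: desired track 245.7°; wind correction +9.4° → command heading 255.1°, groundspeed 154.2 kt
Leg 5: desired track 67.6°; wind correction -9.4° → command heading 58.2°, groundspeed 165.9 kt

Leg 1: heading=188.1°, groundspeed=182.3 kt
Leg 2: heading=186.8°, groundspeed=182.7 kt
Leg 3: heading=79.8°, groundspeed=175.2 kt
Leg 4: heading=255.1°, groundspeed=154.2 kt
Leg 5: heading=58.2°, groundspeed=165.9 kt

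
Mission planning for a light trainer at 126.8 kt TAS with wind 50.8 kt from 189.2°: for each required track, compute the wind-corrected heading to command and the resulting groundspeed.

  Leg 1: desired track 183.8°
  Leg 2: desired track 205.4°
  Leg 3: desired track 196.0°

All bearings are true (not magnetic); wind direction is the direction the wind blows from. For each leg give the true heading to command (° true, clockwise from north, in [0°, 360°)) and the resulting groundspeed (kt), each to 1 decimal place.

Leg 1: desired track 183.8°; wind correction +2.2° → command heading 186.0°, groundspeed 76.1 kt
Leg 2: desired track 205.4°; wind correction -6.4° → command heading 199.0°, groundspeed 77.2 kt
Leg 3: desired track 196.0°; wind correction -2.7° → command heading 193.3°, groundspeed 76.2 kt

Leg 1: heading=186.0°, groundspeed=76.1 kt
Leg 2: heading=199.0°, groundspeed=77.2 kt
Leg 3: heading=193.3°, groundspeed=76.2 kt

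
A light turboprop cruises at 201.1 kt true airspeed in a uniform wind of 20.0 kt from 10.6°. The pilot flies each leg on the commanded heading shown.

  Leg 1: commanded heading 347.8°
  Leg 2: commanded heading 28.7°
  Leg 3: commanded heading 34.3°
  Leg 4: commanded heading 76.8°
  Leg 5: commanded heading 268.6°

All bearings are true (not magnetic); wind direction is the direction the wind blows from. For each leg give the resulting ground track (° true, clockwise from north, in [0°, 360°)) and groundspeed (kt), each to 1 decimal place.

Leg 1: heading 347.8°; drift -2.4° → track 345.4°, groundspeed 182.8 kt
Leg 2: heading 28.7°; drift +2.0° → track 30.7°, groundspeed 182.2 kt
Leg 3: heading 34.3°; drift +2.5° → track 36.8°, groundspeed 183.0 kt
Leg 4: heading 76.8°; drift +5.4° → track 82.2°, groundspeed 193.9 kt
Leg 5: heading 268.6°; drift -5.4° → track 263.2°, groundspeed 206.2 kt

Leg 1: track=345.4°, groundspeed=182.8 kt
Leg 2: track=30.7°, groundspeed=182.2 kt
Leg 3: track=36.8°, groundspeed=183.0 kt
Leg 4: track=82.2°, groundspeed=193.9 kt
Leg 5: track=263.2°, groundspeed=206.2 kt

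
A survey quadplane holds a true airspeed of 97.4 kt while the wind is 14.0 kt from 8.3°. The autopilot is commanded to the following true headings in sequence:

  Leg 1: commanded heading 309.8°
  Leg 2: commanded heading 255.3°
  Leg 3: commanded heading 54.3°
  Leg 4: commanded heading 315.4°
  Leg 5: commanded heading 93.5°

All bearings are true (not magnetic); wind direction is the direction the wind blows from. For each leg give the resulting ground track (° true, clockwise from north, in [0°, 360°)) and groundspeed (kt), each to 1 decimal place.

Leg 1: heading 309.8°; drift -7.5° → track 302.3°, groundspeed 90.9 kt
Leg 2: heading 255.3°; drift -7.1° → track 248.2°, groundspeed 103.7 kt
Leg 3: heading 54.3°; drift +6.6° → track 60.9°, groundspeed 88.3 kt
Leg 4: heading 315.4°; drift -7.2° → track 308.2°, groundspeed 89.7 kt
Leg 5: heading 93.5°; drift +8.2° → track 101.7°, groundspeed 97.2 kt

Leg 1: track=302.3°, groundspeed=90.9 kt
Leg 2: track=248.2°, groundspeed=103.7 kt
Leg 3: track=60.9°, groundspeed=88.3 kt
Leg 4: track=308.2°, groundspeed=89.7 kt
Leg 5: track=101.7°, groundspeed=97.2 kt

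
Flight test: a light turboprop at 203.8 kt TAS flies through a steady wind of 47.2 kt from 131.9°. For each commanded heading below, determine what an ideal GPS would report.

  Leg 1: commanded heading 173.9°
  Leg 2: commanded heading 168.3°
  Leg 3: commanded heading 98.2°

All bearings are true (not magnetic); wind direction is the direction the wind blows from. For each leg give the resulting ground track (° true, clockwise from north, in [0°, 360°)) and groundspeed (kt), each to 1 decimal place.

Leg 1: heading 173.9°; drift +10.6° → track 184.5°, groundspeed 171.7 kt
Leg 2: heading 168.3°; drift +9.6° → track 177.9°, groundspeed 168.2 kt
Leg 3: heading 98.2°; drift -9.0° → track 89.2°, groundspeed 166.6 kt

Leg 1: track=184.5°, groundspeed=171.7 kt
Leg 2: track=177.9°, groundspeed=168.2 kt
Leg 3: track=89.2°, groundspeed=166.6 kt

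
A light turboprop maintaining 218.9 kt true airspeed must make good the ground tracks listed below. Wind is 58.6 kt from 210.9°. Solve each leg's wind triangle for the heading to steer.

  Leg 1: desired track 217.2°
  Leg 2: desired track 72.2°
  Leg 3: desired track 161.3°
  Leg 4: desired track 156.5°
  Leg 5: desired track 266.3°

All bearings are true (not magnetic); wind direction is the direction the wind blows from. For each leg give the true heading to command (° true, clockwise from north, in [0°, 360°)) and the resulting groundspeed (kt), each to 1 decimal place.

Leg 1: desired track 217.2°; wind correction -1.7° → command heading 215.5°, groundspeed 160.6 kt
Leg 2: desired track 72.2°; wind correction +10.2° → command heading 82.4°, groundspeed 259.5 kt
Leg 3: desired track 161.3°; wind correction +11.8° → command heading 173.1°, groundspeed 176.3 kt
Leg 4: desired track 156.5°; wind correction +12.6° → command heading 169.1°, groundspeed 179.5 kt
Leg 5: desired track 266.3°; wind correction -12.7° → command heading 253.6°, groundspeed 180.2 kt

Leg 1: heading=215.5°, groundspeed=160.6 kt
Leg 2: heading=82.4°, groundspeed=259.5 kt
Leg 3: heading=173.1°, groundspeed=176.3 kt
Leg 4: heading=169.1°, groundspeed=179.5 kt
Leg 5: heading=253.6°, groundspeed=180.2 kt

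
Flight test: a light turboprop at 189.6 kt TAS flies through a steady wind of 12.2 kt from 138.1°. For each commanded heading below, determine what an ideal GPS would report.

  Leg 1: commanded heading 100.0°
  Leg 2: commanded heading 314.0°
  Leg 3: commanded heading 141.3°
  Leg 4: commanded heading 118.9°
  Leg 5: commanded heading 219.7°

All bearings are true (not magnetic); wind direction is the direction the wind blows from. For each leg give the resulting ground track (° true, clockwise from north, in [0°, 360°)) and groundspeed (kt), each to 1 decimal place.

Leg 1: heading 100.0°; drift -2.4° → track 97.6°, groundspeed 180.2 kt
Leg 2: heading 314.0°; drift +0.2° → track 314.2°, groundspeed 201.8 kt
Leg 3: heading 141.3°; drift +0.2° → track 141.5°, groundspeed 177.4 kt
Leg 4: heading 118.9°; drift -1.3° → track 117.6°, groundspeed 178.1 kt
Leg 5: heading 219.7°; drift +3.7° → track 223.4°, groundspeed 188.2 kt

Leg 1: track=97.6°, groundspeed=180.2 kt
Leg 2: track=314.2°, groundspeed=201.8 kt
Leg 3: track=141.5°, groundspeed=177.4 kt
Leg 4: track=117.6°, groundspeed=178.1 kt
Leg 5: track=223.4°, groundspeed=188.2 kt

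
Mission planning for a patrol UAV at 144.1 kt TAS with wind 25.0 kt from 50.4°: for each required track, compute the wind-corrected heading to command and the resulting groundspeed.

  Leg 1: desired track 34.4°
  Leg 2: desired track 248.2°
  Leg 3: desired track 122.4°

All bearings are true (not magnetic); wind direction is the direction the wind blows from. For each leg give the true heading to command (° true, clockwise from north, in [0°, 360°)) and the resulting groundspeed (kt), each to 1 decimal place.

Leg 1: heading=37.1°, groundspeed=119.9 kt
Leg 2: heading=251.2°, groundspeed=167.7 kt
Leg 3: heading=112.9°, groundspeed=134.4 kt

Leg 1: desired track 34.4°; wind correction +2.7° → command heading 37.1°, groundspeed 119.9 kt
Leg 2: desired track 248.2°; wind correction +3.0° → command heading 251.2°, groundspeed 167.7 kt
Leg 3: desired track 122.4°; wind correction -9.5° → command heading 112.9°, groundspeed 134.4 kt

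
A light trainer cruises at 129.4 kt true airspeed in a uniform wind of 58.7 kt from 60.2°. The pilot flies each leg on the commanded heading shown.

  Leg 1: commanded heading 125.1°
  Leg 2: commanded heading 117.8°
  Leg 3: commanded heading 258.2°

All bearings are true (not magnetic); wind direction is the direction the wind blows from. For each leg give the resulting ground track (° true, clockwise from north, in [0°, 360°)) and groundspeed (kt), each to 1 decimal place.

Leg 1: track=152.1°, groundspeed=117.2 kt
Leg 2: track=144.6°, groundspeed=109.8 kt
Leg 3: track=252.6°, groundspeed=186.1 kt

Leg 1: heading 125.1°; drift +27.0° → track 152.1°, groundspeed 117.2 kt
Leg 2: heading 117.8°; drift +26.8° → track 144.6°, groundspeed 109.8 kt
Leg 3: heading 258.2°; drift -5.6° → track 252.6°, groundspeed 186.1 kt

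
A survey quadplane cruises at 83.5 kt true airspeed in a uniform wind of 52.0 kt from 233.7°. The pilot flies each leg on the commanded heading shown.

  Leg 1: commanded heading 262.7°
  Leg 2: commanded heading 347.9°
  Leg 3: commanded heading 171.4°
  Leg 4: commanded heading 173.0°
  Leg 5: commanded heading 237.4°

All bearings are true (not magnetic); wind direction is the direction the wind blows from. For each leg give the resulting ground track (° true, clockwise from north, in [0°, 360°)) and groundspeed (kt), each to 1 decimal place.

Leg 1: heading 262.7°; drift +33.5° → track 296.2°, groundspeed 45.6 kt
Leg 2: heading 347.9°; drift +24.3° → track 12.2°, groundspeed 115.0 kt
Leg 3: heading 171.4°; drift -37.8° → track 133.6°, groundspeed 75.1 kt
Leg 4: heading 173.0°; drift -38.0° → track 135.0°, groundspeed 73.7 kt
Leg 5: heading 237.4°; drift +6.1° → track 243.5°, groundspeed 31.8 kt

Leg 1: track=296.2°, groundspeed=45.6 kt
Leg 2: track=12.2°, groundspeed=115.0 kt
Leg 3: track=133.6°, groundspeed=75.1 kt
Leg 4: track=135.0°, groundspeed=73.7 kt
Leg 5: track=243.5°, groundspeed=31.8 kt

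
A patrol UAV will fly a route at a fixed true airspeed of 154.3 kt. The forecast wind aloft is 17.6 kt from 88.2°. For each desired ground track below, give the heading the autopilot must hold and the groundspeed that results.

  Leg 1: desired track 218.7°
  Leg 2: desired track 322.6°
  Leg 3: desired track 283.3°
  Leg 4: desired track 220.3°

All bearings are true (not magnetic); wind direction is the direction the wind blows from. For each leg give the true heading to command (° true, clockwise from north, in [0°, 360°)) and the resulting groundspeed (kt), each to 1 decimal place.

Leg 1: heading=213.7°, groundspeed=165.1 kt
Leg 2: heading=327.9°, groundspeed=163.9 kt
Leg 3: heading=285.0°, groundspeed=171.2 kt
Leg 4: heading=215.4°, groundspeed=165.5 kt

Leg 1: desired track 218.7°; wind correction -5.0° → command heading 213.7°, groundspeed 165.1 kt
Leg 2: desired track 322.6°; wind correction +5.3° → command heading 327.9°, groundspeed 163.9 kt
Leg 3: desired track 283.3°; wind correction +1.7° → command heading 285.0°, groundspeed 171.2 kt
Leg 4: desired track 220.3°; wind correction -4.9° → command heading 215.4°, groundspeed 165.5 kt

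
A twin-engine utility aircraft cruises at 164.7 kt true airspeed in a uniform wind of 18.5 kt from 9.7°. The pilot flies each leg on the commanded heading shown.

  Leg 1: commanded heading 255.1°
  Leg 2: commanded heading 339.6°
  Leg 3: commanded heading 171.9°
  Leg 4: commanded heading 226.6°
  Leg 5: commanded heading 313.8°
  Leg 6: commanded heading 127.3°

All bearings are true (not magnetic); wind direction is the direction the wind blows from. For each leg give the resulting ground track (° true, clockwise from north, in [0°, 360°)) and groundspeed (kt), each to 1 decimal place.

Leg 1: heading 255.1°; drift -5.6° → track 249.5°, groundspeed 173.2 kt
Leg 2: heading 339.6°; drift -3.6° → track 336.0°, groundspeed 149.0 kt
Leg 3: heading 171.9°; drift +1.8° → track 173.7°, groundspeed 182.4 kt
Leg 4: heading 226.6°; drift -3.5° → track 223.1°, groundspeed 179.8 kt
Leg 5: heading 313.8°; drift -5.7° → track 308.1°, groundspeed 155.1 kt
Leg 6: heading 127.3°; drift +5.4° → track 132.7°, groundspeed 174.0 kt

Leg 1: track=249.5°, groundspeed=173.2 kt
Leg 2: track=336.0°, groundspeed=149.0 kt
Leg 3: track=173.7°, groundspeed=182.4 kt
Leg 4: track=223.1°, groundspeed=179.8 kt
Leg 5: track=308.1°, groundspeed=155.1 kt
Leg 6: track=132.7°, groundspeed=174.0 kt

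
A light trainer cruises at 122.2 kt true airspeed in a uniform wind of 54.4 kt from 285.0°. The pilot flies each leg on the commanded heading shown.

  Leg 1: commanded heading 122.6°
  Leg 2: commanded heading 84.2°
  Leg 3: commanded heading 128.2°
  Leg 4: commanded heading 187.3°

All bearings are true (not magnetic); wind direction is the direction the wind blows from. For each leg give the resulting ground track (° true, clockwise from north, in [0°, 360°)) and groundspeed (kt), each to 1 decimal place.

Leg 1: track=117.2°, groundspeed=174.8 kt
Leg 2: track=90.6°, groundspeed=174.1 kt
Leg 3: track=121.1°, groundspeed=173.5 kt
Leg 4: track=164.7°, groundspeed=140.3 kt

Leg 1: heading 122.6°; drift -5.4° → track 117.2°, groundspeed 174.8 kt
Leg 2: heading 84.2°; drift +6.4° → track 90.6°, groundspeed 174.1 kt
Leg 3: heading 128.2°; drift -7.1° → track 121.1°, groundspeed 173.5 kt
Leg 4: heading 187.3°; drift -22.6° → track 164.7°, groundspeed 140.3 kt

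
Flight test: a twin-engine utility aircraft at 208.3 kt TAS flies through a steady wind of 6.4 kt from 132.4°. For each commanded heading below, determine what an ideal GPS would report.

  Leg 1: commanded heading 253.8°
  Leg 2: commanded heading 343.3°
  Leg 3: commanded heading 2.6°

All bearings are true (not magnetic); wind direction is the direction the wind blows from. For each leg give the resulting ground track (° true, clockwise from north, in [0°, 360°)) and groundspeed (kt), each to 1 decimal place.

Leg 1: track=255.3°, groundspeed=211.7 kt
Leg 2: track=342.4°, groundspeed=213.8 kt
Leg 3: track=1.3°, groundspeed=212.5 kt

Leg 1: heading 253.8°; drift +1.5° → track 255.3°, groundspeed 211.7 kt
Leg 2: heading 343.3°; drift -0.9° → track 342.4°, groundspeed 213.8 kt
Leg 3: heading 2.6°; drift -1.3° → track 1.3°, groundspeed 212.5 kt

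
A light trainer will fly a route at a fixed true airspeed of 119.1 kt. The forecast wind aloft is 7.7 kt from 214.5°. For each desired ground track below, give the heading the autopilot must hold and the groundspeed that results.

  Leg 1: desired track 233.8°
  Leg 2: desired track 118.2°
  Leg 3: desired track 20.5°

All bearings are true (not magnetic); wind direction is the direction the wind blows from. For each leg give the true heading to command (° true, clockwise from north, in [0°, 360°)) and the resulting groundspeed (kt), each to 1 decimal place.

Leg 1: heading=232.6°, groundspeed=111.8 kt
Leg 2: heading=121.9°, groundspeed=119.7 kt
Leg 3: heading=19.6°, groundspeed=126.6 kt

Leg 1: desired track 233.8°; wind correction -1.2° → command heading 232.6°, groundspeed 111.8 kt
Leg 2: desired track 118.2°; wind correction +3.7° → command heading 121.9°, groundspeed 119.7 kt
Leg 3: desired track 20.5°; wind correction -0.9° → command heading 19.6°, groundspeed 126.6 kt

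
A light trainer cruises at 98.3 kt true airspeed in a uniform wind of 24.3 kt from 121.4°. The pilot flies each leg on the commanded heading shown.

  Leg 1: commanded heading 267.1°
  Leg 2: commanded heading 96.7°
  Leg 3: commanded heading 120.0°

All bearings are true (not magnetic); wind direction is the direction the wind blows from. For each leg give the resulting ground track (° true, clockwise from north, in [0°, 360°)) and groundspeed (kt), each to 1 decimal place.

Leg 1: heading 267.1°; drift +6.6° → track 273.7°, groundspeed 119.2 kt
Leg 2: heading 96.7°; drift -7.6° → track 89.1°, groundspeed 76.9 kt
Leg 3: heading 120.0°; drift -0.5° → track 119.5°, groundspeed 74.0 kt

Leg 1: track=273.7°, groundspeed=119.2 kt
Leg 2: track=89.1°, groundspeed=76.9 kt
Leg 3: track=119.5°, groundspeed=74.0 kt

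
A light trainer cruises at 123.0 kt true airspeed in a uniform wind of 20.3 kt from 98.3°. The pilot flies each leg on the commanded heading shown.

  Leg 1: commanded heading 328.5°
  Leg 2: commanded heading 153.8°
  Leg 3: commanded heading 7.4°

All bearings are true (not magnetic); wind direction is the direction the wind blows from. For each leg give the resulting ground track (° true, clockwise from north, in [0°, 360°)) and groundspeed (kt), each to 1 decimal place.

Leg 1: track=322.0°, groundspeed=136.9 kt
Leg 2: track=162.3°, groundspeed=112.8 kt
Leg 3: track=358.1°, groundspeed=125.0 kt

Leg 1: heading 328.5°; drift -6.5° → track 322.0°, groundspeed 136.9 kt
Leg 2: heading 153.8°; drift +8.5° → track 162.3°, groundspeed 112.8 kt
Leg 3: heading 7.4°; drift -9.3° → track 358.1°, groundspeed 125.0 kt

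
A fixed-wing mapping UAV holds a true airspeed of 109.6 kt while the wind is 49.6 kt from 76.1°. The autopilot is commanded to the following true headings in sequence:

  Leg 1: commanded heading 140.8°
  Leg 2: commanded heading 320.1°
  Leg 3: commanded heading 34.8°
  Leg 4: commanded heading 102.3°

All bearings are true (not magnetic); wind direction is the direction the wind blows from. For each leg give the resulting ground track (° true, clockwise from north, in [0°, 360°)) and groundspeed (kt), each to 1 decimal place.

Leg 1: track=167.7°, groundspeed=99.1 kt
Leg 2: track=301.4°, groundspeed=138.7 kt
Leg 3: track=10.5°, groundspeed=79.4 kt
Leg 4: track=120.9°, groundspeed=68.7 kt

Leg 1: heading 140.8°; drift +26.9° → track 167.7°, groundspeed 99.1 kt
Leg 2: heading 320.1°; drift -18.7° → track 301.4°, groundspeed 138.7 kt
Leg 3: heading 34.8°; drift -24.3° → track 10.5°, groundspeed 79.4 kt
Leg 4: heading 102.3°; drift +18.6° → track 120.9°, groundspeed 68.7 kt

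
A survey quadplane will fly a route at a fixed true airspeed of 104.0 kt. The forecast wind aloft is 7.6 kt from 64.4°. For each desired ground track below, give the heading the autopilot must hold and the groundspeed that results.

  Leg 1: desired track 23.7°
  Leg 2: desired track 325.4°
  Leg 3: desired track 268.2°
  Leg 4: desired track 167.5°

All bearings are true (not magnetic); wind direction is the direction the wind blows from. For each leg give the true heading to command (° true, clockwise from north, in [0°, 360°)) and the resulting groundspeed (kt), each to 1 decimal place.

Leg 1: desired track 23.7°; wind correction +2.7° → command heading 26.4°, groundspeed 98.1 kt
Leg 2: desired track 325.4°; wind correction +4.1° → command heading 329.5°, groundspeed 104.9 kt
Leg 3: desired track 268.2°; wind correction +1.7° → command heading 269.9°, groundspeed 110.9 kt
Leg 4: desired track 167.5°; wind correction -4.1° → command heading 163.4°, groundspeed 105.5 kt

Leg 1: heading=26.4°, groundspeed=98.1 kt
Leg 2: heading=329.5°, groundspeed=104.9 kt
Leg 3: heading=269.9°, groundspeed=110.9 kt
Leg 4: heading=163.4°, groundspeed=105.5 kt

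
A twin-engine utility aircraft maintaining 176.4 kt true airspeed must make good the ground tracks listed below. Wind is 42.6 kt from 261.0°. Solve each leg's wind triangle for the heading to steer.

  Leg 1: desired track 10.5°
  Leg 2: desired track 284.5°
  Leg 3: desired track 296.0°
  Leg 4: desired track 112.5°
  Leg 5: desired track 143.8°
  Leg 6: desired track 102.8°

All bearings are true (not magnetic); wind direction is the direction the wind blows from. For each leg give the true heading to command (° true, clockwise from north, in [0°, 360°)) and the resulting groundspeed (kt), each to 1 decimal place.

Leg 1: heading=357.3°, groundspeed=186.0 kt
Leg 2: heading=279.0°, groundspeed=136.5 kt
Leg 3: heading=288.0°, groundspeed=139.8 kt
Leg 4: heading=119.7°, groundspeed=211.3 kt
Leg 5: heading=156.2°, groundspeed=191.8 kt
Leg 6: heading=107.9°, groundspeed=215.2 kt

Leg 1: desired track 10.5°; wind correction -13.2° → command heading 357.3°, groundspeed 186.0 kt
Leg 2: desired track 284.5°; wind correction -5.5° → command heading 279.0°, groundspeed 136.5 kt
Leg 3: desired track 296.0°; wind correction -8.0° → command heading 288.0°, groundspeed 139.8 kt
Leg 4: desired track 112.5°; wind correction +7.2° → command heading 119.7°, groundspeed 211.3 kt
Leg 5: desired track 143.8°; wind correction +12.4° → command heading 156.2°, groundspeed 191.8 kt
Leg 6: desired track 102.8°; wind correction +5.1° → command heading 107.9°, groundspeed 215.2 kt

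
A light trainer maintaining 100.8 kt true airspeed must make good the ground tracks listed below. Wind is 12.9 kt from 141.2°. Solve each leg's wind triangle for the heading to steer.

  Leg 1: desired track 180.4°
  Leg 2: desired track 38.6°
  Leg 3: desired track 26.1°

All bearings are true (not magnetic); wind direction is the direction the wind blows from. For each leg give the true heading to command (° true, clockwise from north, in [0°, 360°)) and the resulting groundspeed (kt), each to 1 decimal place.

Leg 1: desired track 180.4°; wind correction -4.6° → command heading 175.8°, groundspeed 90.5 kt
Leg 2: desired track 38.6°; wind correction +7.2° → command heading 45.8°, groundspeed 102.8 kt
Leg 3: desired track 26.1°; wind correction +6.7° → command heading 32.8°, groundspeed 105.6 kt

Leg 1: heading=175.8°, groundspeed=90.5 kt
Leg 2: heading=45.8°, groundspeed=102.8 kt
Leg 3: heading=32.8°, groundspeed=105.6 kt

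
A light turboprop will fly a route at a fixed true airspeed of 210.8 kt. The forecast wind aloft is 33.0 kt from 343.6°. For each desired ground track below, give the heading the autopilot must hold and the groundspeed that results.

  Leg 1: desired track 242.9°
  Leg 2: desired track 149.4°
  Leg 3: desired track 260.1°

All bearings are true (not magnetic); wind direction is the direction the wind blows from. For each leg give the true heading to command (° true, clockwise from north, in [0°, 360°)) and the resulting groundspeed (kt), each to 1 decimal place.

Leg 1: desired track 242.9°; wind correction +8.8° → command heading 251.7°, groundspeed 214.4 kt
Leg 2: desired track 149.4°; wind correction -2.2° → command heading 147.2°, groundspeed 242.6 kt
Leg 3: desired track 260.1°; wind correction +8.9° → command heading 269.0°, groundspeed 204.5 kt

Leg 1: heading=251.7°, groundspeed=214.4 kt
Leg 2: heading=147.2°, groundspeed=242.6 kt
Leg 3: heading=269.0°, groundspeed=204.5 kt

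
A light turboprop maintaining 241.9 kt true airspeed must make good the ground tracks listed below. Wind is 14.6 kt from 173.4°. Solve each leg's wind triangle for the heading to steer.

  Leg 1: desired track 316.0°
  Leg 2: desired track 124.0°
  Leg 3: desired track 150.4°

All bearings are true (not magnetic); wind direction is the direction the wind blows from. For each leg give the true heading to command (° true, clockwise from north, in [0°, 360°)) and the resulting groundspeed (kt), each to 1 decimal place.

Leg 1: heading=313.9°, groundspeed=253.3 kt
Leg 2: heading=126.6°, groundspeed=232.1 kt
Leg 3: heading=151.8°, groundspeed=228.4 kt

Leg 1: desired track 316.0°; wind correction -2.1° → command heading 313.9°, groundspeed 253.3 kt
Leg 2: desired track 124.0°; wind correction +2.6° → command heading 126.6°, groundspeed 232.1 kt
Leg 3: desired track 150.4°; wind correction +1.4° → command heading 151.8°, groundspeed 228.4 kt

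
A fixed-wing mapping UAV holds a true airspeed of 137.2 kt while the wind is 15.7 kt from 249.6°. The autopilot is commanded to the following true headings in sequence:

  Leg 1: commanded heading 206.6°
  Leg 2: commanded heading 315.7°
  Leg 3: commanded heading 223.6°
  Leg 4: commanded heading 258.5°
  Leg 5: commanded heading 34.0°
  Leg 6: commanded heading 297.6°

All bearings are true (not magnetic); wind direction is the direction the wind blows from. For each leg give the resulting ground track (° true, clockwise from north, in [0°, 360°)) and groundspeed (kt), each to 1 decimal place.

Leg 1: heading 206.6°; drift -4.9° → track 201.7°, groundspeed 126.2 kt
Leg 2: heading 315.7°; drift +6.3° → track 322.0°, groundspeed 131.6 kt
Leg 3: heading 223.6°; drift -3.2° → track 220.4°, groundspeed 123.3 kt
Leg 4: heading 258.5°; drift +1.1° → track 259.6°, groundspeed 121.7 kt
Leg 5: heading 34.0°; drift +3.5° → track 37.5°, groundspeed 150.2 kt
Leg 6: heading 297.6°; drift +5.3° → track 302.9°, groundspeed 127.2 kt

Leg 1: track=201.7°, groundspeed=126.2 kt
Leg 2: track=322.0°, groundspeed=131.6 kt
Leg 3: track=220.4°, groundspeed=123.3 kt
Leg 4: track=259.6°, groundspeed=121.7 kt
Leg 5: track=37.5°, groundspeed=150.2 kt
Leg 6: track=302.9°, groundspeed=127.2 kt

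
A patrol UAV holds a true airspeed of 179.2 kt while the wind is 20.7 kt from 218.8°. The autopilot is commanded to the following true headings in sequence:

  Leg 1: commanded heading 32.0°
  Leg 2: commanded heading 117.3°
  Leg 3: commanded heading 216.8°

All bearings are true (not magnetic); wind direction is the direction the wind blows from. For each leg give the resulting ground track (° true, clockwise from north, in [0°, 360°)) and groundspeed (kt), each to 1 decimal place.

Leg 1: track=32.7°, groundspeed=199.8 kt
Leg 2: track=111.0°, groundspeed=184.4 kt
Leg 3: track=216.5°, groundspeed=158.5 kt

Leg 1: heading 32.0°; drift +0.7° → track 32.7°, groundspeed 199.8 kt
Leg 2: heading 117.3°; drift -6.3° → track 111.0°, groundspeed 184.4 kt
Leg 3: heading 216.8°; drift -0.3° → track 216.5°, groundspeed 158.5 kt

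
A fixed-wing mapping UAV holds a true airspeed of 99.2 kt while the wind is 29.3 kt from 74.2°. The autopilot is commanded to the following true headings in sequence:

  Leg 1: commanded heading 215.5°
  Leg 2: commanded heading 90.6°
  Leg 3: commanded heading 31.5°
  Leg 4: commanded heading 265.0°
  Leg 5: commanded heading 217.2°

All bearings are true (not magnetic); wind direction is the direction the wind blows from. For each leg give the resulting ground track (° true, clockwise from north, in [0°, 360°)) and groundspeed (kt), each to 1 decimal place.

Leg 1: heading 215.5°; drift +8.5° → track 224.0°, groundspeed 123.4 kt
Leg 2: heading 90.6°; drift +6.6° → track 97.2°, groundspeed 71.6 kt
Leg 3: heading 31.5°; drift -14.4° → track 17.1°, groundspeed 80.2 kt
Leg 4: heading 265.0°; drift -2.5° → track 262.5°, groundspeed 128.1 kt
Leg 5: heading 217.2°; drift +8.2° → track 225.4°, groundspeed 123.9 kt

Leg 1: track=224.0°, groundspeed=123.4 kt
Leg 2: track=97.2°, groundspeed=71.6 kt
Leg 3: track=17.1°, groundspeed=80.2 kt
Leg 4: track=262.5°, groundspeed=128.1 kt
Leg 5: track=225.4°, groundspeed=123.9 kt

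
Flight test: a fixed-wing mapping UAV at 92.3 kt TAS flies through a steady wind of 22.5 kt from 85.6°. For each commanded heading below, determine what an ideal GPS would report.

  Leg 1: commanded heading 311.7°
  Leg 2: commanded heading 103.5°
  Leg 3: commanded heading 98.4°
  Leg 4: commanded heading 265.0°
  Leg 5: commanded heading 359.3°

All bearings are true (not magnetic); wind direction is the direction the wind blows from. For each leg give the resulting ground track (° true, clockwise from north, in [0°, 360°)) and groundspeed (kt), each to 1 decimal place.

Leg 1: heading 311.7°; drift -8.5° → track 303.2°, groundspeed 109.1 kt
Leg 2: heading 103.5°; drift +5.6° → track 109.1°, groundspeed 71.2 kt
Leg 3: heading 98.4°; drift +4.1° → track 102.5°, groundspeed 70.5 kt
Leg 4: heading 265.0°; drift +0.1° → track 265.1°, groundspeed 114.8 kt
Leg 5: heading 359.3°; drift -13.9° → track 345.4°, groundspeed 93.6 kt

Leg 1: track=303.2°, groundspeed=109.1 kt
Leg 2: track=109.1°, groundspeed=71.2 kt
Leg 3: track=102.5°, groundspeed=70.5 kt
Leg 4: track=265.1°, groundspeed=114.8 kt
Leg 5: track=345.4°, groundspeed=93.6 kt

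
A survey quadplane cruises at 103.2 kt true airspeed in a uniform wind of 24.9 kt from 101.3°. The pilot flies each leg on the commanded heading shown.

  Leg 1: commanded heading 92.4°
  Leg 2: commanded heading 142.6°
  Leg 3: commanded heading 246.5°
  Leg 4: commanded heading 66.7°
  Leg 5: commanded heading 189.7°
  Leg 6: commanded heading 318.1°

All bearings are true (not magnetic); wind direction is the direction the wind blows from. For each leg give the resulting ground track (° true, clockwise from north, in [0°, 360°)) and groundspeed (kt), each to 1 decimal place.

Leg 1: heading 92.4°; drift -2.8° → track 89.6°, groundspeed 78.7 kt
Leg 2: heading 142.6°; drift +11.0° → track 153.6°, groundspeed 86.1 kt
Leg 3: heading 246.5°; drift +6.6° → track 253.1°, groundspeed 124.5 kt
Leg 4: heading 66.7°; drift -9.7° → track 57.0°, groundspeed 83.9 kt
Leg 5: heading 189.7°; drift +13.6° → track 203.3°, groundspeed 105.5 kt
Leg 6: heading 318.1°; drift -6.9° → track 311.2°, groundspeed 124.0 kt

Leg 1: track=89.6°, groundspeed=78.7 kt
Leg 2: track=153.6°, groundspeed=86.1 kt
Leg 3: track=253.1°, groundspeed=124.5 kt
Leg 4: track=57.0°, groundspeed=83.9 kt
Leg 5: track=203.3°, groundspeed=105.5 kt
Leg 6: track=311.2°, groundspeed=124.0 kt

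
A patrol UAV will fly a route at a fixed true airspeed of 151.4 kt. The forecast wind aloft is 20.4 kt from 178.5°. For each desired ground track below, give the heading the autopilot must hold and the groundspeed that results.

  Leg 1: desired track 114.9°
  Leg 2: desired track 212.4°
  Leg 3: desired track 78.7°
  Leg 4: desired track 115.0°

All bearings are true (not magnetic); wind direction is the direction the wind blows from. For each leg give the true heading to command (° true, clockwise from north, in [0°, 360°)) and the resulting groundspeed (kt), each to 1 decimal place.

Leg 1: desired track 114.9°; wind correction +6.9° → command heading 121.8°, groundspeed 141.2 kt
Leg 2: desired track 212.4°; wind correction -4.3° → command heading 208.1°, groundspeed 134.0 kt
Leg 3: desired track 78.7°; wind correction +7.6° → command heading 86.3°, groundspeed 153.5 kt
Leg 4: desired track 115.0°; wind correction +6.9° → command heading 121.9°, groundspeed 141.2 kt

Leg 1: heading=121.8°, groundspeed=141.2 kt
Leg 2: heading=208.1°, groundspeed=134.0 kt
Leg 3: heading=86.3°, groundspeed=153.5 kt
Leg 4: heading=121.9°, groundspeed=141.2 kt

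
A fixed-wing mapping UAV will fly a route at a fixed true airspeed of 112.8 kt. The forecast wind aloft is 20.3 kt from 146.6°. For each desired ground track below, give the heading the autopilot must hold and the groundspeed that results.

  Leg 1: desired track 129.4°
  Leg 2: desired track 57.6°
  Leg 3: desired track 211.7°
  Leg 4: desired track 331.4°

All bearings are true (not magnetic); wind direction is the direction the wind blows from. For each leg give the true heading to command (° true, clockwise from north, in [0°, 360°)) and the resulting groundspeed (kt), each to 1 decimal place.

Leg 1: desired track 129.4°; wind correction +3.1° → command heading 132.5°, groundspeed 93.2 kt
Leg 2: desired track 57.6°; wind correction +10.4° → command heading 68.0°, groundspeed 110.6 kt
Leg 3: desired track 211.7°; wind correction -9.4° → command heading 202.3°, groundspeed 102.7 kt
Leg 4: desired track 331.4°; wind correction +0.9° → command heading 332.3°, groundspeed 133.0 kt

Leg 1: heading=132.5°, groundspeed=93.2 kt
Leg 2: heading=68.0°, groundspeed=110.6 kt
Leg 3: heading=202.3°, groundspeed=102.7 kt
Leg 4: heading=332.3°, groundspeed=133.0 kt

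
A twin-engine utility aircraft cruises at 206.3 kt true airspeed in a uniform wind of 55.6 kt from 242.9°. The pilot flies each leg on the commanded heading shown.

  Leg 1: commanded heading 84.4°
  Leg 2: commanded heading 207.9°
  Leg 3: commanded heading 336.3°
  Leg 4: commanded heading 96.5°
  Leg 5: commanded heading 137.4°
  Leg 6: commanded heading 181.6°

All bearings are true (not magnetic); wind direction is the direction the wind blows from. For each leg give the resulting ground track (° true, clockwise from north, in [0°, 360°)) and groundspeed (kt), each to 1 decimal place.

Leg 1: track=79.9°, groundspeed=258.8 kt
Leg 2: track=196.7°, groundspeed=163.9 kt
Leg 3: track=351.1°, groundspeed=216.8 kt
Leg 4: track=89.6°, groundspeed=254.5 kt
Leg 5: track=123.8°, groundspeed=227.6 kt
Leg 6: track=166.4°, groundspeed=186.1 kt

Leg 1: heading 84.4°; drift -4.5° → track 79.9°, groundspeed 258.8 kt
Leg 2: heading 207.9°; drift -11.2° → track 196.7°, groundspeed 163.9 kt
Leg 3: heading 336.3°; drift +14.8° → track 351.1°, groundspeed 216.8 kt
Leg 4: heading 96.5°; drift -6.9° → track 89.6°, groundspeed 254.5 kt
Leg 5: heading 137.4°; drift -13.6° → track 123.8°, groundspeed 227.6 kt
Leg 6: heading 181.6°; drift -15.2° → track 166.4°, groundspeed 186.1 kt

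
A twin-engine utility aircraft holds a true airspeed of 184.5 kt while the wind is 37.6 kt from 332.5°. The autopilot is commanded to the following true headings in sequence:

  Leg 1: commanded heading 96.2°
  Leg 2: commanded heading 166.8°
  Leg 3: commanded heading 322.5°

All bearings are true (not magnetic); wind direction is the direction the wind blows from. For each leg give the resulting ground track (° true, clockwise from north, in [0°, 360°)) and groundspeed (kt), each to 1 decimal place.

Leg 1: heading 96.2°; drift +8.7° → track 104.9°, groundspeed 207.7 kt
Leg 2: heading 166.8°; drift -2.4° → track 164.4°, groundspeed 221.1 kt
Leg 3: heading 322.5°; drift -2.5° → track 320.0°, groundspeed 147.6 kt

Leg 1: track=104.9°, groundspeed=207.7 kt
Leg 2: track=164.4°, groundspeed=221.1 kt
Leg 3: track=320.0°, groundspeed=147.6 kt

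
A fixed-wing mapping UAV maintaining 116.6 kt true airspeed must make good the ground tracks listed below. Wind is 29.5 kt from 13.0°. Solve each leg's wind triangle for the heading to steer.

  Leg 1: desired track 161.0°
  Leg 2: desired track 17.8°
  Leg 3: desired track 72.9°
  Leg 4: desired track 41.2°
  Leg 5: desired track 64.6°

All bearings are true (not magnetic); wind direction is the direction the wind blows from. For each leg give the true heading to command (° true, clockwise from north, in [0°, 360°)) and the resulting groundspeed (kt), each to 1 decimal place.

Leg 1: desired track 161.0°; wind correction -7.7° → command heading 153.3°, groundspeed 140.6 kt
Leg 2: desired track 17.8°; wind correction -1.2° → command heading 16.6°, groundspeed 87.2 kt
Leg 3: desired track 72.9°; wind correction -12.6° → command heading 60.3°, groundspeed 99.0 kt
Leg 4: desired track 41.2°; wind correction -6.9° → command heading 34.3°, groundspeed 89.8 kt
Leg 5: desired track 64.6°; wind correction -11.4° → command heading 53.2°, groundspeed 96.0 kt

Leg 1: heading=153.3°, groundspeed=140.6 kt
Leg 2: heading=16.6°, groundspeed=87.2 kt
Leg 3: heading=60.3°, groundspeed=99.0 kt
Leg 4: heading=34.3°, groundspeed=89.8 kt
Leg 5: heading=53.2°, groundspeed=96.0 kt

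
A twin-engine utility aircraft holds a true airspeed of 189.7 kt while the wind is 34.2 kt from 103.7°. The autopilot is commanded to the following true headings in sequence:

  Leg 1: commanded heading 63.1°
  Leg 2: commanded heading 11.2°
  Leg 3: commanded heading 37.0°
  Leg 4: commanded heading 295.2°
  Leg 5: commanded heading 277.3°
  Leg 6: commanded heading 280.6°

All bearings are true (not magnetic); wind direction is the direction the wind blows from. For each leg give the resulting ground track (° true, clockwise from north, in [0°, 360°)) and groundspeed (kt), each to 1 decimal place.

Leg 1: track=55.4°, groundspeed=165.2 kt
Leg 2: track=1.1°, groundspeed=194.2 kt
Leg 3: track=26.9°, groundspeed=179.0 kt
Leg 4: track=293.5°, groundspeed=223.3 kt
Leg 5: track=278.3°, groundspeed=223.7 kt
Leg 6: track=281.1°, groundspeed=223.9 kt

Leg 1: heading 63.1°; drift -7.7° → track 55.4°, groundspeed 165.2 kt
Leg 2: heading 11.2°; drift -10.1° → track 1.1°, groundspeed 194.2 kt
Leg 3: heading 37.0°; drift -10.1° → track 26.9°, groundspeed 179.0 kt
Leg 4: heading 295.2°; drift -1.7° → track 293.5°, groundspeed 223.3 kt
Leg 5: heading 277.3°; drift +1.0° → track 278.3°, groundspeed 223.7 kt
Leg 6: heading 280.6°; drift +0.5° → track 281.1°, groundspeed 223.9 kt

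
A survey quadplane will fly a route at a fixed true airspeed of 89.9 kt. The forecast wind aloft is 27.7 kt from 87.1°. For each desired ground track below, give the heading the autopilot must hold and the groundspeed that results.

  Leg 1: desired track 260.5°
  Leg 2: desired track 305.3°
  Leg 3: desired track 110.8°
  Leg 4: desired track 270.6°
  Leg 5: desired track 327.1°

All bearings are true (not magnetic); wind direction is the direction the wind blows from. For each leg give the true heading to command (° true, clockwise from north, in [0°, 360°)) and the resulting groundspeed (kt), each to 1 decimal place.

Leg 1: heading=258.5°, groundspeed=117.4 kt
Leg 2: heading=316.3°, groundspeed=110.0 kt
Leg 3: heading=103.7°, groundspeed=63.8 kt
Leg 4: heading=271.7°, groundspeed=117.5 kt
Leg 5: heading=342.6°, groundspeed=100.5 kt

Leg 1: desired track 260.5°; wind correction -2.0° → command heading 258.5°, groundspeed 117.4 kt
Leg 2: desired track 305.3°; wind correction +11.0° → command heading 316.3°, groundspeed 110.0 kt
Leg 3: desired track 110.8°; wind correction -7.1° → command heading 103.7°, groundspeed 63.8 kt
Leg 4: desired track 270.6°; wind correction +1.1° → command heading 271.7°, groundspeed 117.5 kt
Leg 5: desired track 327.1°; wind correction +15.5° → command heading 342.6°, groundspeed 100.5 kt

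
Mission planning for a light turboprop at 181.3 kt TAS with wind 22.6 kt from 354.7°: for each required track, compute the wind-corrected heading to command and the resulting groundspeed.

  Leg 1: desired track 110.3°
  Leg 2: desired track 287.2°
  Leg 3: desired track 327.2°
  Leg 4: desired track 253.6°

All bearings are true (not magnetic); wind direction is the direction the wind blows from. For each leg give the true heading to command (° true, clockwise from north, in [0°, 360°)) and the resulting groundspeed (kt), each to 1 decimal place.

Leg 1: heading=103.8°, groundspeed=189.9 kt
Leg 2: heading=293.8°, groundspeed=171.4 kt
Leg 3: heading=330.5°, groundspeed=161.0 kt
Leg 4: heading=260.6°, groundspeed=184.3 kt

Leg 1: desired track 110.3°; wind correction -6.5° → command heading 103.8°, groundspeed 189.9 kt
Leg 2: desired track 287.2°; wind correction +6.6° → command heading 293.8°, groundspeed 171.4 kt
Leg 3: desired track 327.2°; wind correction +3.3° → command heading 330.5°, groundspeed 161.0 kt
Leg 4: desired track 253.6°; wind correction +7.0° → command heading 260.6°, groundspeed 184.3 kt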